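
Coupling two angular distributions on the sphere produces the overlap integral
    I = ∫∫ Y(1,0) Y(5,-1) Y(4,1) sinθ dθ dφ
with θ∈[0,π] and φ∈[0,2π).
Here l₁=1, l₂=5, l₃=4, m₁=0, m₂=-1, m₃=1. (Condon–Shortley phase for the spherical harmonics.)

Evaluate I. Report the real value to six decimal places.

Checks pass: Σm=0; 10 even; l₃=4∈[4,6].
(2·1+1)(2·5+1)(2·4+1) = 297
Δ: 2! 0! 8! / 11! → 1/495
sum: t=1:−1/576 = -1/576
3j²(1 5 4; 0 0 0) = Δ·Π!·Σ² = 5/99  (sign -1)
sum: t=1:−1/720 = -1/720
3j²(1 5 4; 0 -1 1) = Δ·Π!·Σ² = 8/165  (sign +1)
combine: 4πI² = 297·5/99·8/165 = 8/11
take √, sign -1: I = -0.24057125

-0.240571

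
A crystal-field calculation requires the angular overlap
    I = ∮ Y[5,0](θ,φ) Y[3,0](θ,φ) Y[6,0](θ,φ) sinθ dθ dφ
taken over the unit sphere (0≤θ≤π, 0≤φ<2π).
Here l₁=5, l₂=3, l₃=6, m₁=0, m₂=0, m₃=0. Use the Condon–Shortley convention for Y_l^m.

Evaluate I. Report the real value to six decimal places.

0.145631

m-sum 0 ✓  L=14 even ✓  2≤6≤8 ✓
Π(2lᵢ+1) = 11×7×13 = 1001
triangle coeff Δ(5,3,6) = 1/675675
Σ_t [0,2]: t=0:+1/8640 t=1:−1/2304 t=2:+1/8640 = -7/34560
(3j)²=7/429 [(5 3 6; 0 0 0)], sign=-1
(m-triple is (0,0,0) — same symbol as above.)
⇒ 4πI² = 343/1287
I = (+1)√(343/1287/(4π)) = 0.14563067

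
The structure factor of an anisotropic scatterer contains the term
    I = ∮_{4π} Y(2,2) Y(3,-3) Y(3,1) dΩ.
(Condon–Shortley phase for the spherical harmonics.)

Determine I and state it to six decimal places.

0.132981

Checks pass: Σm=0; 8 even; l₃=3∈[1,5].
(2·2+1)(2·3+1)(2·3+1) = 245
Δ: 2! 2! 4! / 9! → 1/3780
sum: t=0:+1/24 t=1:−1/4 t=2:+1/24 = -1/6
3j²(2 3 3; 0 0 0) = Δ·Π!·Σ² = 4/105  (sign +1)
sum: t=0:+1/96 = 1/96
3j²(2 3 3; 2 -3 1) = Δ·Π!·Σ² = 1/42  (sign +1)
combine: 4πI² = 245·4/105·1/42 = 2/9
take √, sign +1: I = 0.13298076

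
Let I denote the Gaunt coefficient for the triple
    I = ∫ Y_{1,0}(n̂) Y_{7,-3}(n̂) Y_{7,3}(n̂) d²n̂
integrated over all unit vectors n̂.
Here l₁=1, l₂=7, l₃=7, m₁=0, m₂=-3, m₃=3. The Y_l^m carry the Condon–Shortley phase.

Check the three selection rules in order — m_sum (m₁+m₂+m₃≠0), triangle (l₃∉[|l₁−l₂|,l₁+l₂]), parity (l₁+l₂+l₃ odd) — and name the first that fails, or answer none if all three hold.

parity

azimuthal sum: 0 − 3 + 3 = 0  ✓
6 ≤ 7 ≤ 8 (triangle on l)  ✓
L = 1 + 7 + 7 = 15 (odd)  ✗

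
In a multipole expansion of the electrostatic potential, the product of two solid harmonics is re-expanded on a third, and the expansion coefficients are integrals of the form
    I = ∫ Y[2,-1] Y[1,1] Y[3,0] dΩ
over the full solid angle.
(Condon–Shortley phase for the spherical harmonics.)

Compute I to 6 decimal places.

Checks pass: Σm=0; 6 even; l₃=3∈[1,3].
(2·2+1)(2·1+1)(2·3+1) = 105
Δ: 0! 4! 2! / 7! → 1/105
sum: t=0:+1/4 = 1/4
3j²(2 1 3; 0 0 0) = Δ·Π!·Σ² = 3/35  (sign -1)
sum: t=0:+1/12 = 1/12
3j²(2 1 3; -1 1 0) = Δ·Π!·Σ² = 1/35  (sign -1)
combine: 4πI² = 105·3/35·1/35 = 9/35
take √, sign +1: I = 0.14304817

0.143048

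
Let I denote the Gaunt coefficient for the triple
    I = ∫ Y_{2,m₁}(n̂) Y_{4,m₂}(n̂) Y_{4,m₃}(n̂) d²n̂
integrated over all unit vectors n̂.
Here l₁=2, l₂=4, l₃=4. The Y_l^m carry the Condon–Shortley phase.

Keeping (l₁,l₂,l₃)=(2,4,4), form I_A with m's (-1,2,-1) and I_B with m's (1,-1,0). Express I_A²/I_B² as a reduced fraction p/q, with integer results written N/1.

Same 2,4,4: normalisation and zero-m 3j drop out of the ratio.
A: Δ: 2! 2! 6! / 11! → 1/13860; sum: t=1:−1/240 t=2:+1/96 = 1/160; 3j²(2 4 4; -1 2 -1) = Δ·Π!·Σ² = 27/1540  (sign -1)
B: Δ: 2! 2! 6! / 11! → 1/13860; sum: t=0:+1/72 t=1:−1/96 = 1/288; 3j²(2 4 4; 1 -1 0) = Δ·Π!·Σ² = 1/462  (sign +1)
I_A²/I_B² = (27/1540)/(1/462) = 81/10

81/10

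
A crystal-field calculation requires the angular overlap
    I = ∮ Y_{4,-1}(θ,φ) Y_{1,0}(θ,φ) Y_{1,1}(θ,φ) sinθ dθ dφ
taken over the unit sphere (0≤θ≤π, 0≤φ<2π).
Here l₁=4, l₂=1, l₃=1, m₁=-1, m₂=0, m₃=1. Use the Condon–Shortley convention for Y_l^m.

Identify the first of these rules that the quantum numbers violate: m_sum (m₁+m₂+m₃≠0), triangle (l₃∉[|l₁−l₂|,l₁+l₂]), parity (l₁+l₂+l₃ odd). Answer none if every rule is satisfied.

azimuthal sum: -1 + 0 + 1 = 0  ✓
3 ≤ 1 ≤ 5 (triangle on l)  ✗
L = 4 + 1 + 1 = 6 (even)

triangle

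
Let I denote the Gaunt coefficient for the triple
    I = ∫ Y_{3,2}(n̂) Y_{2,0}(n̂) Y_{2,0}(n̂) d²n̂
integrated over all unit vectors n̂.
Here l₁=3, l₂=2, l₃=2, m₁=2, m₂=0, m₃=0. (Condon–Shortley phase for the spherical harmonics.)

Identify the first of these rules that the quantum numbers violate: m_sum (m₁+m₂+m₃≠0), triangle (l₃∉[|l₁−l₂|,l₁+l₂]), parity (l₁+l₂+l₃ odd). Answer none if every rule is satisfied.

m_sum

m₁+m₂+m₃ = 2 + 0 + 0 = 2  ✗
triangle: |3−2|=1 ≤ l₃=2 ≤ 3+2=5
parity: l₁+l₂+l₃ = 7 is odd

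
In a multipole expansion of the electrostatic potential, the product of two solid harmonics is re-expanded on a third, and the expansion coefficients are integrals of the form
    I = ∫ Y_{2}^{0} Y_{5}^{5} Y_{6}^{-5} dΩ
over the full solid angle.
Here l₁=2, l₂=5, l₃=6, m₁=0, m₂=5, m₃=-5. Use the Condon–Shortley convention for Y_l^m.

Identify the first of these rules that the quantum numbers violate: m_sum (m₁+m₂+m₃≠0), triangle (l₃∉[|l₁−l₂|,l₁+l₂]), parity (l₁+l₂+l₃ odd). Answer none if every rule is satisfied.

azimuthal sum: 0 + 5 − 5 = 0  ✓
3 ≤ 6 ≤ 7 (triangle on l)  ✓
L = 2 + 5 + 6 = 13 (odd)  ✗

parity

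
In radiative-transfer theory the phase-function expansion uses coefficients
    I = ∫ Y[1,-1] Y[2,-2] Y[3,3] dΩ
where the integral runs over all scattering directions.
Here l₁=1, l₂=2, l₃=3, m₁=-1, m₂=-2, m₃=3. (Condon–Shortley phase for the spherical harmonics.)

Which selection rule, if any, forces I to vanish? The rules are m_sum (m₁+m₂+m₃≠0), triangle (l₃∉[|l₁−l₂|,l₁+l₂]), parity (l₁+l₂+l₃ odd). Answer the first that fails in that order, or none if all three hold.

none

m₁+m₂+m₃ = -1 − 2 + 3 = 0  ✓
triangle: |1−2|=1 ≤ l₃=3 ≤ 1+2=3  ✓
parity: l₁+l₂+l₃ = 6 is even  ✓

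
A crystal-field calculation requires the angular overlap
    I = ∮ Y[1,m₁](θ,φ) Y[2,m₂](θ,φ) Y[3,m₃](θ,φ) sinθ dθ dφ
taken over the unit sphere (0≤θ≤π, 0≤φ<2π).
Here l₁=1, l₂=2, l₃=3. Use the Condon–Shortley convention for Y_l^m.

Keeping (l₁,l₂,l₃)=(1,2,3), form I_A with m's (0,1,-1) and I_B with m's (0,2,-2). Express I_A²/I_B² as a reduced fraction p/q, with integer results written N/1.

Shared (l₁,l₂,l₃)=(1,2,3): N and (l;000)² cancel in I_A²/I_B².
A: Δ = 0!·2!·4!/7! = 1/105; Racah Σ t=0..0: t=0:+1/6 = 1/6; ⇒ 3j(1 2 3; 0 1 -1)² = 8/105, sgn +1
B: Δ = 0!·2!·4!/7! = 1/105; Racah Σ t=0..0: t=0:+1/24 = 1/24; ⇒ 3j(1 2 3; 0 2 -2)² = 1/21, sgn -1
I_A²/I_B² = (8/105)/(1/21) = 8/5

8/5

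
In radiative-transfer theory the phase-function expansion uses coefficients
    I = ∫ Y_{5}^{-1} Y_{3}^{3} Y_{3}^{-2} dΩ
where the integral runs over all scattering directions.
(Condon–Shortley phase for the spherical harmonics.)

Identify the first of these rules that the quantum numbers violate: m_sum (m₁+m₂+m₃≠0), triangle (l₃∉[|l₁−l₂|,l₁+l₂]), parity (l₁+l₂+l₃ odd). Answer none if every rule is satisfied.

parity

Σmᵢ = 0  ✓
l₃∈[|l₁−l₂|,l₁+l₂]=[2,8], have l₃=3  ✓
Σlᵢ = 11 ⇒ odd  ✗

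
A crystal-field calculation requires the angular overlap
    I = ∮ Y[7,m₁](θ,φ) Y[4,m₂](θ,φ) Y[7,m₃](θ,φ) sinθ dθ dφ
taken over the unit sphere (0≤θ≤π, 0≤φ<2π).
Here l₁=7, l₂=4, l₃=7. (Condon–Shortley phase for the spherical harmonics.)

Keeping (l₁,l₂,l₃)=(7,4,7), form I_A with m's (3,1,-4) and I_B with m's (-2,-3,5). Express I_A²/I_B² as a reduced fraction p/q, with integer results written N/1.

l's match ⇒ only the (l;m) 3-j factors differ between A and B.
A: triangle coeff Δ(7,4,7) = 1/58198140; Σ_t [1,4]: t=1:−1/4354560 t=2:+1/1935360 t=3:−1/8709120 t=4:+1/522547200 = 13/74649600; (3j)²=91/11628 [(7 4 7; 3 1 -4)], sign=-1
B: triangle coeff Δ(7,4,7) = 1/58198140; Σ_t [0,1]: t=0:+1/52254720 t=1:−1/11612160 = -1/14929920; (3j)²=1225/75582 [(7 4 7; -2 -3 5)], sign=-1
I_A²/I_B² = (91/11628)/(1225/75582) = 169/350

169/350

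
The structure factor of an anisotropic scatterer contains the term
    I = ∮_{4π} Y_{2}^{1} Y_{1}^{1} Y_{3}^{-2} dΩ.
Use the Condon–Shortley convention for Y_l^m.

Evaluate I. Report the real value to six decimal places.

0.261169

Checks pass: Σm=0; 6 even; l₃=3∈[1,3].
(2·2+1)(2·1+1)(2·3+1) = 105
Δ: 0! 4! 2! / 7! → 1/105
sum: t=0:+1/4 = 1/4
3j²(2 1 3; 0 0 0) = Δ·Π!·Σ² = 3/35  (sign -1)
sum: t=0:+1/12 = 1/12
3j²(2 1 3; 1 1 -2) = Δ·Π!·Σ² = 2/21  (sign -1)
combine: 4πI² = 105·3/35·2/21 = 6/7
take √, sign +1: I = 0.26116903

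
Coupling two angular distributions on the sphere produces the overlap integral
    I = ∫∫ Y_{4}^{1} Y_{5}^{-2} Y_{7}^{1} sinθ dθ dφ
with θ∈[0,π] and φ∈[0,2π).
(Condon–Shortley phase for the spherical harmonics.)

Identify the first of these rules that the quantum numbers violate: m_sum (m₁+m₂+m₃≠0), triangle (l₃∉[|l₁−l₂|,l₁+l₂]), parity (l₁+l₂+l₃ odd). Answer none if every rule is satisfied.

none

Σmᵢ = 0  ✓
l₃∈[|l₁−l₂|,l₁+l₂]=[1,9], have l₃=7  ✓
Σlᵢ = 16 ⇒ even  ✓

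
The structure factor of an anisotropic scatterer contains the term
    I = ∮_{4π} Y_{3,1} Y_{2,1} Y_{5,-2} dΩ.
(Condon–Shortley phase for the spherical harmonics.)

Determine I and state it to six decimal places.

0.245532

Rules hold: Σm=0, L=10 even, 1≤5≤5.
N = 7·5·11 = 385
Δ = 0!·6!·4!/11! = 1/2310
Racah Σ t=0..0: t=0:+1/144 = 1/144
⇒ 3j(3 2 5; 0 0 0)² = 10/231, sgn -1
Racah Σ t=0..0: t=0:+1/288 = 1/288
⇒ 3j(3 2 5; 1 1 -2)² = 1/22, sgn -1
4πI² = N·(3j₀)²·(3jₘ)² = 25/33
I = +1·√(0.757576/4π) = 0.24553200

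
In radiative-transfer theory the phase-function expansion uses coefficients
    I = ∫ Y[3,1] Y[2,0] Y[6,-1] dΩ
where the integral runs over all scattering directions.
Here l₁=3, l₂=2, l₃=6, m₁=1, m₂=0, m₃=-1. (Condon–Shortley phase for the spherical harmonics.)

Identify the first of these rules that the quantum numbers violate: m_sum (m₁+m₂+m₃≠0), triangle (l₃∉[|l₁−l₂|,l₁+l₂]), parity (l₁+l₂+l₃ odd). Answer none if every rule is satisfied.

triangle

Σmᵢ = 0  ✓
l₃∈[|l₁−l₂|,l₁+l₂]=[1,5], have l₃=6  ✗
Σlᵢ = 11 ⇒ odd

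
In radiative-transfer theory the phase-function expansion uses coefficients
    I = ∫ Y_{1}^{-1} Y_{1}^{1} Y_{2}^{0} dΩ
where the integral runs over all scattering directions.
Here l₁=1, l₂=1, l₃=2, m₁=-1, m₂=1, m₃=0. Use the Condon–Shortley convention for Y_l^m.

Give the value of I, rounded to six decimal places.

0.126157

Checks pass: Σm=0; 4 even; l₃=2∈[0,2].
(2·1+1)(2·1+1)(2·2+1) = 45
Δ: 0! 2! 2! / 5! → 1/30
sum: t=0:+1/1 = 1/1
3j²(1 1 2; 0 0 0) = Δ·Π!·Σ² = 2/15  (sign +1)
sum: t=0:+1/4 = 1/4
3j²(1 1 2; -1 1 0) = Δ·Π!·Σ² = 1/30  (sign +1)
combine: 4πI² = 45·2/15·1/30 = 1/5
take √, sign +1: I = 0.12615663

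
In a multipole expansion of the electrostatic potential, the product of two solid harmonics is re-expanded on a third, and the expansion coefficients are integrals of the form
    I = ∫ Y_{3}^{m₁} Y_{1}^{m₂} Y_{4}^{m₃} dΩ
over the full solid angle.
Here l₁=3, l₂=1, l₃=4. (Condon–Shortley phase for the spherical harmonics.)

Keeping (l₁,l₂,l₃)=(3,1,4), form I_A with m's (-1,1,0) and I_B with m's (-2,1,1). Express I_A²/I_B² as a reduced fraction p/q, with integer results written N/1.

Shared (l₁,l₂,l₃)=(3,1,4): N and (l;000)² cancel in I_A²/I_B².
A: Δ = 0!·6!·2!/9! = 1/252; Racah Σ t=0..0: t=0:+1/96 = 1/96; ⇒ 3j(3 1 4; -1 1 0)² = 1/42, sgn +1
B: Δ = 0!·6!·2!/9! = 1/252; Racah Σ t=0..0: t=0:+1/240 = 1/240; ⇒ 3j(3 1 4; -2 1 1)² = 1/84, sgn -1
I_A²/I_B² = (1/42)/(1/84) = 2/1

2/1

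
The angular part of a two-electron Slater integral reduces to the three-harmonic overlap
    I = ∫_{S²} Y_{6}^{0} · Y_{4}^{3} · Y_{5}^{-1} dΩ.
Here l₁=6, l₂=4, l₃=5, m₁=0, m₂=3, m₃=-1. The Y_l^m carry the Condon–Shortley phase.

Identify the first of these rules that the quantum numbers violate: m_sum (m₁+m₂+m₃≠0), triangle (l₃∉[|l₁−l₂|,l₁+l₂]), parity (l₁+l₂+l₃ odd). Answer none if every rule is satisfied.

m_sum

Σmᵢ = 2  ✗
l₃∈[|l₁−l₂|,l₁+l₂]=[2,10], have l₃=5
Σlᵢ = 15 ⇒ odd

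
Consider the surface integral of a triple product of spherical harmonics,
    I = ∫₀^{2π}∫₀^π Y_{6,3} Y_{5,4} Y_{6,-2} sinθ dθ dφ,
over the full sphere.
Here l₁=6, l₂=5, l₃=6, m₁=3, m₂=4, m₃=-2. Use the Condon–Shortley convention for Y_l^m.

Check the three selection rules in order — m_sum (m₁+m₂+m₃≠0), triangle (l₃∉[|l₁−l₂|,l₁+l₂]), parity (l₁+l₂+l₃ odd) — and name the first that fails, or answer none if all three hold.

Σmᵢ = 5  ✗
l₃∈[|l₁−l₂|,l₁+l₂]=[1,11], have l₃=6
Σlᵢ = 17 ⇒ odd

m_sum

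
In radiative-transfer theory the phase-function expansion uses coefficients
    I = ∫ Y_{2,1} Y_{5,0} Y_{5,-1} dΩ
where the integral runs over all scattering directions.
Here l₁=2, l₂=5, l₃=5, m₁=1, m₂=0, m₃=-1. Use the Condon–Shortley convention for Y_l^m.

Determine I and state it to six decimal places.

Checks pass: Σm=0; 12 even; l₃=5∈[3,7].
(2·2+1)(2·5+1)(2·5+1) = 605
Δ: 2! 2! 8! / 13! → 1/38610
sum: t=0:+1/2880 t=1:−1/576 t=2:+1/2880 = -1/960
3j²(2 5 5; 0 0 0) = Δ·Π!·Σ² = 10/429  (sign +1)
sum: t=0:+1/1440 t=1:−1/1152 = -1/5760
3j²(2 5 5; 1 0 -1) = Δ·Π!·Σ² = 1/858  (sign -1)
combine: 4πI² = 605·10/429·1/858 = 25/1521
take √, sign -1: I = -0.03616600

-0.036166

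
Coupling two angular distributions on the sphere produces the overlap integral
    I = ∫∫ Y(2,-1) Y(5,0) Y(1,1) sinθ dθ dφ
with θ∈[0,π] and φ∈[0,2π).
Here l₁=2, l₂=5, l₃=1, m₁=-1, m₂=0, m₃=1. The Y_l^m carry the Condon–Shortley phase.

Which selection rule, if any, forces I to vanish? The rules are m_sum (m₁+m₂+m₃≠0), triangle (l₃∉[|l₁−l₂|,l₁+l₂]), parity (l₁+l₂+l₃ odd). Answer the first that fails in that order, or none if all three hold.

Σmᵢ = 0  ✓
l₃∈[|l₁−l₂|,l₁+l₂]=[3,7], have l₃=1  ✗
Σlᵢ = 8 ⇒ even

triangle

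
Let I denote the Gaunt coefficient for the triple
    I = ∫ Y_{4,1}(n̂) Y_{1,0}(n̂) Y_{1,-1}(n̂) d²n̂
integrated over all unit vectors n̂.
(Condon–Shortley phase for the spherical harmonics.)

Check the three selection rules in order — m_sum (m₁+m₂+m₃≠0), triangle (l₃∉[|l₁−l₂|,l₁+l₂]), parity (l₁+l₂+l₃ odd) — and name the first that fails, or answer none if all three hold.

m₁+m₂+m₃ = 1 + 0 − 1 = 0  ✓
triangle: |4−1|=3 ≤ l₃=1 ≤ 4+1=5  ✗
parity: l₁+l₂+l₃ = 6 is even

triangle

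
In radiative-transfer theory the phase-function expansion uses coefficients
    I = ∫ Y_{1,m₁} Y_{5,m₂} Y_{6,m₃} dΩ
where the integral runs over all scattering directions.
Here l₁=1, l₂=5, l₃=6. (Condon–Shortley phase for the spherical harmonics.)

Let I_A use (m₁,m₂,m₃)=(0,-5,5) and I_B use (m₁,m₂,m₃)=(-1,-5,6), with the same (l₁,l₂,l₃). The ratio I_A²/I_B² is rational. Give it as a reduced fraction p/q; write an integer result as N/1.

Shared (l₁,l₂,l₃)=(1,5,6): N and (l;000)² cancel in I_A²/I_B².
A: Δ = 0!·2!·10!/13! = 1/858; Racah Σ t=0..0: t=0:+1/3628800 = 1/3628800; ⇒ 3j(1 5 6; 0 -5 5)² = 1/78, sgn -1
B: Δ = 0!·2!·10!/13! = 1/858; Racah Σ t=0..0: t=0:+1/7257600 = 1/7257600; ⇒ 3j(1 5 6; -1 -5 6)² = 1/13, sgn +1
I_A²/I_B² = (1/78)/(1/13) = 1/6

1/6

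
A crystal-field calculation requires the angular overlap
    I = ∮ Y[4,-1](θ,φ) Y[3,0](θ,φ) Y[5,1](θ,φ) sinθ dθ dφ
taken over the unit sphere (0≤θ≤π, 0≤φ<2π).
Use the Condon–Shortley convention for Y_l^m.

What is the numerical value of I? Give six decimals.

-0.115089

Checks pass: Σm=0; 12 even; l₃=5∈[1,7].
(2·4+1)(2·3+1)(2·5+1) = 693
Δ: 2! 6! 4! / 13! → 1/180180
sum: t=0:+1/576 t=1:−1/144 t=2:+1/576 = -1/288
3j²(4 3 5; 0 0 0) = Δ·Π!·Σ² = 20/1001  (sign +1)
sum: t=0:+1/1440 t=1:−1/192 t=2:+1/432 = -19/8640
3j²(4 3 5; -1 0 1) = Δ·Π!·Σ² = 361/30030  (sign -1)
combine: 4πI² = 693·20/1001·361/30030 = 2166/13013
take √, sign -1: I = -0.11508947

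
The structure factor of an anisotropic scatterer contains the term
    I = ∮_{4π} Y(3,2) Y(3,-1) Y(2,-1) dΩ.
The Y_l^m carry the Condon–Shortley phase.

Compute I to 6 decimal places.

Rules hold: Σm=0, L=8 even, 0≤2≤6.
N = 7·7·5 = 245
Δ = 4!·2!·2!/9! = 1/3780
Racah Σ t=1..3: t=1:−1/24 t=2:+1/4 t=3:−1/24 = 1/6
⇒ 3j(3 3 2; 0 0 0)² = 4/105, sgn +1
Racah Σ t=0..1: t=0:+1/48 t=1:−1/12 = -1/16
⇒ 3j(3 3 2; 2 -1 -1)² = 1/28, sgn +1
4πI² = N·(3j₀)²·(3jₘ)² = 1/3
I = +1·√(0.333333/4π) = 0.16286750

0.162868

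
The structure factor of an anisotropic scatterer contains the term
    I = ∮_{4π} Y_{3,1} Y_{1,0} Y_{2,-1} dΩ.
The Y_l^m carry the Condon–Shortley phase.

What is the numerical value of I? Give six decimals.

m-sum 0 ✓  L=6 even ✓  2≤2≤4 ✓
Π(2lᵢ+1) = 7×3×5 = 105
triangle coeff Δ(3,1,2) = 1/105
Σ_t [1,1]: t=1:−1/4 = -1/4
(3j)²=3/35 [(3 1 2; 0 0 0)], sign=-1
Σ_t [1,1]: t=1:−1/6 = -1/6
(3j)²=8/105 [(3 1 2; 1 0 -1)], sign=+1
⇒ 4πI² = 24/35
I = (-1)√(24/35/(4π)) = -0.23359668

-0.233597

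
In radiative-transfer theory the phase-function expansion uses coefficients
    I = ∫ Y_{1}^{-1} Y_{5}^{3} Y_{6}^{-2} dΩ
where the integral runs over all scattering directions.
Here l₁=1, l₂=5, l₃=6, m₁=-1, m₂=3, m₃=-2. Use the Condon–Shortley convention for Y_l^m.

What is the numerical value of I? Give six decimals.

0.100084

Checks pass: Σm=0; 12 even; l₃=6∈[4,6].
(2·1+1)(2·5+1)(2·6+1) = 429
Δ: 0! 2! 10! / 13! → 1/858
sum: t=0:+1/14400 = 1/14400
3j²(1 5 6; 0 0 0) = Δ·Π!·Σ² = 6/143  (sign +1)
sum: t=0:+1/161280 = 1/161280
3j²(1 5 6; -1 3 -2) = Δ·Π!·Σ² = 1/143  (sign +1)
combine: 4πI² = 429·6/143·1/143 = 18/143
take √, sign +1: I = 0.10008369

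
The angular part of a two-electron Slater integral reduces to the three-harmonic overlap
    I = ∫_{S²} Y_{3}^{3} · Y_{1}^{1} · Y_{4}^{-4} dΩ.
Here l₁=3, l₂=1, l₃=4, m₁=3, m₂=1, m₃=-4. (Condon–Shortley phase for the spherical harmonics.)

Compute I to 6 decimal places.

0.325735

m-sum 0 ✓  L=8 even ✓  2≤4≤4 ✓
Π(2lᵢ+1) = 7×3×9 = 189
triangle coeff Δ(3,1,4) = 1/252
Σ_t [0,0]: t=0:+1/36 = 1/36
(3j)²=4/63 [(3 1 4; 0 0 0)], sign=+1
Σ_t [0,0]: t=0:+1/1440 = 1/1440
(3j)²=1/9 [(3 1 4; 3 1 -4)], sign=+1
⇒ 4πI² = 4/3
I = (+1)√(4/3/(4π)) = 0.32573501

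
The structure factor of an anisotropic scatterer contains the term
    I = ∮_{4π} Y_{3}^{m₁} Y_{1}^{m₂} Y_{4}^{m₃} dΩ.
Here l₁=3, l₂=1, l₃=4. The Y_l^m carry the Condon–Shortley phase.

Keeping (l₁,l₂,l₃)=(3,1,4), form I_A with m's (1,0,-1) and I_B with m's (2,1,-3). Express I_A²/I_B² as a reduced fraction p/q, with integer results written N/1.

Same 3,1,4: normalisation and zero-m 3j drop out of the ratio.
A: Δ: 0! 6! 2! / 9! → 1/252; sum: t=0:+1/48 = 1/48; 3j²(3 1 4; 1 0 -1) = Δ·Π!·Σ² = 5/84  (sign -1)
B: Δ: 0! 6! 2! / 9! → 1/252; sum: t=0:+1/240 = 1/240; 3j²(3 1 4; 2 1 -3) = Δ·Π!·Σ² = 1/12  (sign -1)
I_A²/I_B² = (5/84)/(1/12) = 5/7

5/7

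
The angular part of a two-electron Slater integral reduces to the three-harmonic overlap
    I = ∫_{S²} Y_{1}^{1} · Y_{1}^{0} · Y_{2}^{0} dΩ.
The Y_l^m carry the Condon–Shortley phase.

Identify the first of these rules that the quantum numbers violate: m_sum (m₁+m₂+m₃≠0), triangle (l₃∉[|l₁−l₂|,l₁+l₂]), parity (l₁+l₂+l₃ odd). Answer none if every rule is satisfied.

m₁+m₂+m₃ = 1 + 0 + 0 = 1  ✗
triangle: |1−1|=0 ≤ l₃=2 ≤ 1+1=2
parity: l₁+l₂+l₃ = 4 is even

m_sum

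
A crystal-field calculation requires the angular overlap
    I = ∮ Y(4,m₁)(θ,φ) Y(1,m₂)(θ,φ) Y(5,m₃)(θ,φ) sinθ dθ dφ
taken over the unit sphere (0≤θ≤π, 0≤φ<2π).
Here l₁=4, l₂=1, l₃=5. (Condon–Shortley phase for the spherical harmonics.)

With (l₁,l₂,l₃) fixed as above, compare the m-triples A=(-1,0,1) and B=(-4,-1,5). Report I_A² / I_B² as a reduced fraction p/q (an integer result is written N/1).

Shared (l₁,l₂,l₃)=(4,1,5): N and (l;000)² cancel in I_A²/I_B².
A: Δ = 0!·8!·2!/11! = 1/495; Racah Σ t=0..0: t=0:+1/720 = 1/720; ⇒ 3j(4 1 5; -1 0 1)² = 8/165, sgn +1
B: Δ = 0!·8!·2!/11! = 1/495; Racah Σ t=0..0: t=0:+1/80640 = 1/80640; ⇒ 3j(4 1 5; -4 -1 5)² = 1/11, sgn +1
I_A²/I_B² = (8/165)/(1/11) = 8/15

8/15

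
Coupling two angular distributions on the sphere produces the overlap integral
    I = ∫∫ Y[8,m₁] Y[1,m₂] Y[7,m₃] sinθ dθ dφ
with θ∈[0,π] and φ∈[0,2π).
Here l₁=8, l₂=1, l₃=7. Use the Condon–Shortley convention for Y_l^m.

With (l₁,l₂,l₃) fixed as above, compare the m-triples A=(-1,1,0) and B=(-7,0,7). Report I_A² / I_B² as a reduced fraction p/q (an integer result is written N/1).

l's match ⇒ only the (l;m) 3-j factors differ between A and B.
A: triangle coeff Δ(8,1,7) = 1/2040; Σ_t [2,2]: t=2:+1/50803200 = 1/50803200; (3j)²=3/170 [(8 1 7; -1 1 0)], sign=-1
B: triangle coeff Δ(8,1,7) = 1/2040; Σ_t [1,1]: t=1:−1/87178291200 = -1/87178291200; (3j)²=1/136 [(8 1 7; -7 0 7)], sign=-1
I_A²/I_B² = (3/170)/(1/136) = 12/5

12/5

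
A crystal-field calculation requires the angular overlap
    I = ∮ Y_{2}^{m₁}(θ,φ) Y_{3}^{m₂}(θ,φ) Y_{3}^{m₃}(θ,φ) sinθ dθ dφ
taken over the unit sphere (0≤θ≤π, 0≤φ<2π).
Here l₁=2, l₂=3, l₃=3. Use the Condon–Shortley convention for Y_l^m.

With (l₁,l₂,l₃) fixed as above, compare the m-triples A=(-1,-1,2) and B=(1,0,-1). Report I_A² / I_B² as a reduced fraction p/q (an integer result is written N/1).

l's match ⇒ only the (l;m) 3-j factors differ between A and B.
A: triangle coeff Δ(2,3,3) = 1/3780; Σ_t [1,2]: t=1:−1/12 t=2:+1/48 = -1/16; (3j)²=1/28 [(2 3 3; -1 -1 2)], sign=+1
B: triangle coeff Δ(2,3,3) = 1/3780; Σ_t [0,1]: t=0:+1/12 t=1:−1/8 = -1/24; (3j)²=1/210 [(2 3 3; 1 0 -1)], sign=-1
I_A²/I_B² = (1/28)/(1/210) = 15/2

15/2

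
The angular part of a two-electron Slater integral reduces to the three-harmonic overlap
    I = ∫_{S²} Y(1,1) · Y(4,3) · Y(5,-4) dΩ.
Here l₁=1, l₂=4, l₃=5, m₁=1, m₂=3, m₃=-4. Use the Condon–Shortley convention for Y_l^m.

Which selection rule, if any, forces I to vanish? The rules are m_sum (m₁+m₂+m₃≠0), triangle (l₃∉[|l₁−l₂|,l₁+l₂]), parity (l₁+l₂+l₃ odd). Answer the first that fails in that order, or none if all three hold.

azimuthal sum: 1 + 3 − 4 = 0  ✓
3 ≤ 5 ≤ 5 (triangle on l)  ✓
L = 1 + 4 + 5 = 10 (even)  ✓

none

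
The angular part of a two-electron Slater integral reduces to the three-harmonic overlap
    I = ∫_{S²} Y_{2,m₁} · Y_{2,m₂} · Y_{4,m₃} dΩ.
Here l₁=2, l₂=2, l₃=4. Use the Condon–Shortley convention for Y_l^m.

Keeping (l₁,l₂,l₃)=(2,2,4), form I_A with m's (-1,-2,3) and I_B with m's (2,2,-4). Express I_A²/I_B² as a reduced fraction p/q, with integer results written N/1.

1/2

l's match ⇒ only the (l;m) 3-j factors differ between A and B.
A: triangle coeff Δ(2,2,4) = 1/630; Σ_t [0,0]: t=0:+1/144 = 1/144; (3j)²=1/18 [(2 2 4; -1 -2 3)], sign=-1
B: triangle coeff Δ(2,2,4) = 1/630; Σ_t [0,0]: t=0:+1/576 = 1/576; (3j)²=1/9 [(2 2 4; 2 2 -4)], sign=+1
I_A²/I_B² = (1/18)/(1/9) = 1/2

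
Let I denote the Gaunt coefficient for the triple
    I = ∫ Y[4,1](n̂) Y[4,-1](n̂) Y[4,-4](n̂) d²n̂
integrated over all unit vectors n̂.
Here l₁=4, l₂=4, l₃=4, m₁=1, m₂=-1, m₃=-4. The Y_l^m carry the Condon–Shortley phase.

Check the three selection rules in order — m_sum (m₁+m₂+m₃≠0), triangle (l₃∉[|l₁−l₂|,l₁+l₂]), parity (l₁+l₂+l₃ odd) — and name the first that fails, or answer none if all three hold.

m_sum

m₁+m₂+m₃ = 1 − 1 − 4 = -4  ✗
triangle: |4−4|=0 ≤ l₃=4 ≤ 4+4=8
parity: l₁+l₂+l₃ = 12 is even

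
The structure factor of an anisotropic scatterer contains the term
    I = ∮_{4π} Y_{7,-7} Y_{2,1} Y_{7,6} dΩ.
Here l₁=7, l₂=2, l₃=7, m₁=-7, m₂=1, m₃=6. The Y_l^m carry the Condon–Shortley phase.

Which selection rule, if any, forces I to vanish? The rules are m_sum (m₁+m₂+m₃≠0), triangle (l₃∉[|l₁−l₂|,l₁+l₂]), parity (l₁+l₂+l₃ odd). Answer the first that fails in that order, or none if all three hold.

m₁+m₂+m₃ = -7 + 1 + 6 = 0  ✓
triangle: |7−2|=5 ≤ l₃=7 ≤ 7+2=9  ✓
parity: l₁+l₂+l₃ = 16 is even  ✓

none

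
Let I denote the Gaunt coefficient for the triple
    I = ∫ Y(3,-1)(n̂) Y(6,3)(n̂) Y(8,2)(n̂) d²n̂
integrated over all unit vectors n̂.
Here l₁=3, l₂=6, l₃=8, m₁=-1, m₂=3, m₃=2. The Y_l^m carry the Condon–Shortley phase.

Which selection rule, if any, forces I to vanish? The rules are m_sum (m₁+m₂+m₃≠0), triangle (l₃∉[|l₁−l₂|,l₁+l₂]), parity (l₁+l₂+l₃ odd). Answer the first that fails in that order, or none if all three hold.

m_sum

Σmᵢ = 4  ✗
l₃∈[|l₁−l₂|,l₁+l₂]=[3,9], have l₃=8
Σlᵢ = 17 ⇒ odd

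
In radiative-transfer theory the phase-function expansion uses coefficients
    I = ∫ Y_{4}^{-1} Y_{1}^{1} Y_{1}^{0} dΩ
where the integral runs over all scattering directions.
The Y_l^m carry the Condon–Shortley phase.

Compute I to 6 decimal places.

triangle: need 3≤l₃≤5, have 1; I=0

0.000000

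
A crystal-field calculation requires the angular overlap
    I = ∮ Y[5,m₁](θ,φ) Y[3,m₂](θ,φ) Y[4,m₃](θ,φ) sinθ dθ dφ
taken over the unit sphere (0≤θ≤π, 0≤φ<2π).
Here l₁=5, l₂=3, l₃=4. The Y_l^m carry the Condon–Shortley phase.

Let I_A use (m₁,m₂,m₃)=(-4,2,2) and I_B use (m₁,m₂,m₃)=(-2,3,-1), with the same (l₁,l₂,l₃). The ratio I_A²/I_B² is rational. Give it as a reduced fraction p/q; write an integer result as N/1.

16/25

l's match ⇒ only the (l;m) 3-j factors differ between A and B.
A: triangle coeff Δ(5,3,4) = 1/180180; Σ_t [3,4]: t=3:−1/8640 t=4:+1/2880 = 1/4320; (3j)²=8/429 [(5 3 4; -4 2 2)], sign=+1
B: triangle coeff Δ(5,3,4) = 1/180180; Σ_t [4,4]: t=4:+1/1728 = 1/1728; (3j)²=25/858 [(5 3 4; -2 3 -1)], sign=-1
I_A²/I_B² = (8/429)/(25/858) = 16/25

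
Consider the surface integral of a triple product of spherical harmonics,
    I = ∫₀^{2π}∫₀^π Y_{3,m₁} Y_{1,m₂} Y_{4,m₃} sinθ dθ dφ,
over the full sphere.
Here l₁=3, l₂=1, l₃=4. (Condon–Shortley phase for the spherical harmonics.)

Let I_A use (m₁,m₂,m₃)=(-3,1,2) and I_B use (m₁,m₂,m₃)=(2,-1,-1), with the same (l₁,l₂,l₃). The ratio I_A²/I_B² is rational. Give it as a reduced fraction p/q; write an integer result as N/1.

Same 3,1,4: normalisation and zero-m 3j drop out of the ratio.
A: Δ: 0! 6! 2! / 9! → 1/252; sum: t=0:+1/1440 = 1/1440; 3j²(3 1 4; -3 1 2) = Δ·Π!·Σ² = 1/252  (sign +1)
B: Δ: 0! 6! 2! / 9! → 1/252; sum: t=0:+1/240 = 1/240; 3j²(3 1 4; 2 -1 -1) = Δ·Π!·Σ² = 1/84  (sign -1)
I_A²/I_B² = (1/252)/(1/84) = 1/3

1/3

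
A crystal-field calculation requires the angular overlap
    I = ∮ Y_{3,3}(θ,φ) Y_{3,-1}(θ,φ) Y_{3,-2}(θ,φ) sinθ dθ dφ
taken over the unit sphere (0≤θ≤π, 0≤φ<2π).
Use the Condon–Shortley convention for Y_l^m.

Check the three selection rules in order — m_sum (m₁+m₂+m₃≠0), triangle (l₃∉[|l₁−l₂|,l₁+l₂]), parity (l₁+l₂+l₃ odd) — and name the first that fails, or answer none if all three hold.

Σmᵢ = 0  ✓
l₃∈[|l₁−l₂|,l₁+l₂]=[0,6], have l₃=3  ✓
Σlᵢ = 9 ⇒ odd  ✗

parity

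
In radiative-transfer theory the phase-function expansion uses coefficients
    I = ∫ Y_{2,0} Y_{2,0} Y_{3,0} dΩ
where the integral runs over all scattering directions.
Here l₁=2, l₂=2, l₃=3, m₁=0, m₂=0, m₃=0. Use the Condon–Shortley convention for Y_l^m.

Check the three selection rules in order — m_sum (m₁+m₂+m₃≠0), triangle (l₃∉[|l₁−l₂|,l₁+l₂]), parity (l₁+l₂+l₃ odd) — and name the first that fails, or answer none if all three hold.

parity

m₁+m₂+m₃ = 0 + 0 + 0 = 0  ✓
triangle: |2−2|=0 ≤ l₃=3 ≤ 2+2=4  ✓
parity: l₁+l₂+l₃ = 7 is odd  ✗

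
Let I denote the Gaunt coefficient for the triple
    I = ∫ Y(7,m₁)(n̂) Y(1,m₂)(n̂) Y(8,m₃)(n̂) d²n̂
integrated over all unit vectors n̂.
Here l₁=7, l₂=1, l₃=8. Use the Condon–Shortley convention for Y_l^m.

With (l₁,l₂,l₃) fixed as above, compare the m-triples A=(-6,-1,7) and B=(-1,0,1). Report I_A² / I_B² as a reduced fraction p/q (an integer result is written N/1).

5/3

Same 7,1,8: normalisation and zero-m 3j drop out of the ratio.
A: Δ: 0! 14! 2! / 17! → 1/2040; sum: t=0:+1/12454041600 = 1/12454041600; 3j²(7 1 8; -6 -1 7) = Δ·Π!·Σ² = 7/136  (sign -1)
B: Δ: 0! 14! 2! / 17! → 1/2040; sum: t=0:+1/29030400 = 1/29030400; 3j²(7 1 8; -1 0 1) = Δ·Π!·Σ² = 21/680  (sign -1)
I_A²/I_B² = (7/136)/(21/680) = 5/3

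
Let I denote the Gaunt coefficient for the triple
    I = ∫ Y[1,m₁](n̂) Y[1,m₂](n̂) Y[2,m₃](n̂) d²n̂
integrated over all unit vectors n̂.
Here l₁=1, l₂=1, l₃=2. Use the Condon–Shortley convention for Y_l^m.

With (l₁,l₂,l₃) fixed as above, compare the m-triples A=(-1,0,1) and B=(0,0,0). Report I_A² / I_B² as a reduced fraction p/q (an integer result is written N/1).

l's match ⇒ only the (l;m) 3-j factors differ between A and B.
A: triangle coeff Δ(1,1,2) = 1/30; Σ_t [0,0]: t=0:+1/2 = 1/2; (3j)²=1/10 [(1 1 2; -1 0 1)], sign=-1
B: triangle coeff Δ(1,1,2) = 1/30; Σ_t [0,0]: t=0:+1/1 = 1/1; (3j)²=2/15 [(1 1 2; 0 0 0)], sign=+1
I_A²/I_B² = (1/10)/(2/15) = 3/4

3/4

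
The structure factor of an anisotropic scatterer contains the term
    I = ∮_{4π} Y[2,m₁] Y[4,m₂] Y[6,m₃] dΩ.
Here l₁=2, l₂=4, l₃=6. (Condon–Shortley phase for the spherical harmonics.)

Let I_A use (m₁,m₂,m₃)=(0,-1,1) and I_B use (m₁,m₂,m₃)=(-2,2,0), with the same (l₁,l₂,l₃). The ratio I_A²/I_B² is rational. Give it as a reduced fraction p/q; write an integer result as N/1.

Same 2,4,6: normalisation and zero-m 3j drop out of the ratio.
A: Δ: 0! 4! 8! / 13! → 1/6435; sum: t=0:+1/2880 = 1/2880; 3j²(2 4 6; 0 -1 1) = Δ·Π!·Σ² = 14/429  (sign -1)
B: Δ: 0! 4! 8! / 13! → 1/6435; sum: t=0:+1/34560 = 1/34560; 3j²(2 4 6; -2 2 0) = Δ·Π!·Σ² = 1/429  (sign +1)
I_A²/I_B² = (14/429)/(1/429) = 14/1

14/1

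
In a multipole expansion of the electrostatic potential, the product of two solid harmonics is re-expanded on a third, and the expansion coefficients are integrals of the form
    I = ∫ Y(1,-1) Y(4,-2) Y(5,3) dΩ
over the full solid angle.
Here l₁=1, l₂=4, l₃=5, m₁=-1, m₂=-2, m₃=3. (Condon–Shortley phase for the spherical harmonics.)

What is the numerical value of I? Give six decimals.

Checks pass: Σm=0; 10 even; l₃=5∈[3,5].
(2·1+1)(2·4+1)(2·5+1) = 297
Δ: 0! 2! 8! / 11! → 1/495
sum: t=0:+1/576 = 1/576
3j²(1 4 5; 0 0 0) = Δ·Π!·Σ² = 5/99  (sign -1)
sum: t=0:+1/2880 = 1/2880
3j²(1 4 5; -1 -2 3) = Δ·Π!·Σ² = 28/495  (sign +1)
combine: 4πI² = 297·5/99·28/495 = 28/33
take √, sign -1: I = -0.25984664

-0.259847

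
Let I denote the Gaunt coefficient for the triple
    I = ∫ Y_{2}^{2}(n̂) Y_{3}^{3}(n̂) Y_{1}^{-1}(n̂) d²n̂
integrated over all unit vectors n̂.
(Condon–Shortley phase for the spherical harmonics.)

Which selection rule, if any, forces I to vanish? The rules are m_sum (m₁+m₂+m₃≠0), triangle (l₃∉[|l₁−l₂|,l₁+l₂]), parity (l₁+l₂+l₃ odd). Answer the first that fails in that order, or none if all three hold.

m_sum

azimuthal sum: 2 + 3 − 1 = 4  ✗
1 ≤ 1 ≤ 5 (triangle on l)
L = 2 + 3 + 1 = 6 (even)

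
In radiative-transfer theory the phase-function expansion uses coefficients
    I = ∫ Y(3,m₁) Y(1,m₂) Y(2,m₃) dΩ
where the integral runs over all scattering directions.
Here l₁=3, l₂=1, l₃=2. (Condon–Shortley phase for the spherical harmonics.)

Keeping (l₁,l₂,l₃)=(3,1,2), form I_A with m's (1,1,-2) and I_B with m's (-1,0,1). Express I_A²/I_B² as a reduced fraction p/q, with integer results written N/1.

Same 3,1,2: normalisation and zero-m 3j drop out of the ratio.
A: Δ: 2! 4! 0! / 7! → 1/105; sum: t=2:+1/48 = 1/48; 3j²(3 1 2; 1 1 -2) = Δ·Π!·Σ² = 1/105  (sign +1)
B: Δ: 2! 4! 0! / 7! → 1/105; sum: t=1:−1/6 = -1/6; 3j²(3 1 2; -1 0 1) = Δ·Π!·Σ² = 8/105  (sign +1)
I_A²/I_B² = (1/105)/(8/105) = 1/8

1/8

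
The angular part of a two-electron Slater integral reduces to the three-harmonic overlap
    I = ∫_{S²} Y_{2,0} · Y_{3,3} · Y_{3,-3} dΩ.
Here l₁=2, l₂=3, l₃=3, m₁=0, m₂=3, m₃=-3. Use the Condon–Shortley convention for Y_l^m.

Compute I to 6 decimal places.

0.210261

m-sum 0 ✓  L=8 even ✓  1≤3≤5 ✓
Π(2lᵢ+1) = 5×7×7 = 245
triangle coeff Δ(2,3,3) = 1/3780
Σ_t [0,2]: t=0:+1/24 t=1:−1/4 t=2:+1/24 = -1/6
(3j)²=4/105 [(2 3 3; 0 0 0)], sign=+1
Σ_t [2,2]: t=2:+1/96 = 1/96
(3j)²=5/84 [(2 3 3; 0 3 -3)], sign=+1
⇒ 4πI² = 5/9
I = (+1)√(5/9/(4π)) = 0.21026104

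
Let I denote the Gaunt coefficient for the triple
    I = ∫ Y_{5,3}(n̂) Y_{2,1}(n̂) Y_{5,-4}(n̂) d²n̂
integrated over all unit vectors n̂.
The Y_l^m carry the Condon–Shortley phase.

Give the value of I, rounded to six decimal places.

0.196098

Checks pass: Σm=0; 12 even; l₃=5∈[3,7].
(2·5+1)(2·2+1)(2·5+1) = 605
Δ: 2! 8! 2! / 13! → 1/38610
sum: t=0:+1/2880 t=1:−1/576 t=2:+1/2880 = -1/960
3j²(5 2 5; 0 0 0) = Δ·Π!·Σ² = 10/429  (sign +1)
sum: t=1:−1/10080 t=2:+1/80640 = -1/11520
3j²(5 2 5; 3 1 -4) = Δ·Π!·Σ² = 49/1430  (sign +1)
combine: 4πI² = 605·10/429·49/1430 = 245/507
take √, sign +1: I = 0.19609844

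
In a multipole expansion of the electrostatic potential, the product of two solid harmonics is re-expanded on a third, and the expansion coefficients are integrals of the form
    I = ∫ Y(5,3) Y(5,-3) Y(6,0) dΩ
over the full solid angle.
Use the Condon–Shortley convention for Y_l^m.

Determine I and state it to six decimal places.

Rules hold: Σm=0, L=16 even, 0≤6≤10.
N = 11·11·13 = 1573
Δ = 4!·6!·6!/17! = 1/28588560
Racah Σ t=0..4: t=0:+1/345600 t=1:−1/13824 t=2:+1/5184 t=3:−1/13824 t=4:+1/345600 = 7/129600
⇒ 3j(5 5 6; 0 0 0)² = 80/7293, sgn +1
Racah Σ t=0..2: t=0:+1/55296 t=1:−1/86400 t=2:+1/2073600 = 29/4147200
⇒ 3j(5 5 6; 3 -3 0)² = 841/145860, sgn +1
4πI² = N·(3j₀)²·(3jₘ)² = 3364/33813
I = +1·√(0.0994884/4π) = 0.08897771

0.088978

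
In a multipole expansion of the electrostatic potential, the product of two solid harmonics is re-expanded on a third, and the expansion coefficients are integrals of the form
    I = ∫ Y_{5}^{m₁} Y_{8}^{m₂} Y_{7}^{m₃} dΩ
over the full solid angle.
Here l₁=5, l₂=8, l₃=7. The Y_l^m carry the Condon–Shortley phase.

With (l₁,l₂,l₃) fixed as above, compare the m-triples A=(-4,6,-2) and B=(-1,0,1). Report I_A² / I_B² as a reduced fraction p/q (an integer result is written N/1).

Same 5,8,7: normalisation and zero-m 3j drop out of the ratio.
A: Δ: 6! 4! 10! / 21! → 1/814773960; sum: t=5:−1/1045094400 t=6:+1/348364800 = 1/522547200; 3j²(5 8 7; -4 6 -2) = Δ·Π!·Σ² = 4/323  (sign -1)
B: Δ: 6! 4! 10! / 21! → 1/814773960; sum: t=2:+1/19906560 t=3:−1/3110400 t=4:+1/3317760 t=5:−1/21772800 t=6:+1/1393459200 = -1/66355200; 3j²(5 8 7; -1 0 1) = Δ·Π!·Σ² = 21/92378  (sign -1)
I_A²/I_B² = (4/323)/(21/92378) = 1144/21

1144/21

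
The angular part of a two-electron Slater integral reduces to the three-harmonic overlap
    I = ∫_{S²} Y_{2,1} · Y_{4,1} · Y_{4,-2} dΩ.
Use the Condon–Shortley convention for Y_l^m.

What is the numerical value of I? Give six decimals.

0.127700

Checks pass: Σm=0; 10 even; l₃=4∈[2,6].
(2·2+1)(2·4+1)(2·4+1) = 405
Δ: 2! 2! 6! / 11! → 1/13860
sum: t=0:+1/192 t=1:−1/36 t=2:+1/192 = -5/288
3j²(2 4 4; 0 0 0) = Δ·Π!·Σ² = 20/693  (sign -1)
sum: t=0:+1/240 t=1:−1/96 = -1/160
3j²(2 4 4; 1 1 -2) = Δ·Π!·Σ² = 27/1540  (sign -1)
combine: 4πI² = 405·20/693·27/1540 = 1215/5929
take √, sign +1: I = 0.12770047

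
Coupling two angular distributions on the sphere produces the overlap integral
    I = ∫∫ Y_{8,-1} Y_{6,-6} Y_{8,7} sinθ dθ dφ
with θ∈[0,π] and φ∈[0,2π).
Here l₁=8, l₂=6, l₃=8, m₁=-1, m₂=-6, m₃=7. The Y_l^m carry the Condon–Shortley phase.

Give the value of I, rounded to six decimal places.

0.066147

Rules hold: Σm=0, L=22 even, 2≤8≤14.
N = 17·13·17 = 3757
Δ = 6!·10!·6!/23! = 1/13742520792
Racah Σ t=0..6: t=0:+1/41803776000 t=1:−1/435456000 t=2:+1/39813120 t=3:−1/18662400 t=4:+1/39813120 t=5:−1/435456000 t=6:+1/41803776000 = -11/1393459200
⇒ 3j(8 6 8; 0 0 0)² = 600/96577, sgn -1
Racah Σ t=0..0: t=0:+1/188116992000 = 1/188116992000
⇒ 3j(8 6 8; -1 -6 7)² = 35/14858, sgn -1
4πI² = N·(3j₀)²·(3jₘ)² = 10500/190969
I = +1·√(0.0549827/4π) = 0.06614671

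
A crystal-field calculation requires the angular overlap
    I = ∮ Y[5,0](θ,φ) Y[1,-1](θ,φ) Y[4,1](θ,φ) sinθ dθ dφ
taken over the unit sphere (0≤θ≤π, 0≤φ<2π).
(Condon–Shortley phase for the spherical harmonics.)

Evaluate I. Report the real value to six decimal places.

m-sum 0 ✓  L=10 even ✓  4≤4≤6 ✓
Π(2lᵢ+1) = 11×3×9 = 297
triangle coeff Δ(5,1,4) = 1/495
Σ_t [1,1]: t=1:−1/576 = -1/576
(3j)²=5/99 [(5 1 4; 0 0 0)], sign=-1
Σ_t [0,0]: t=0:+1/1440 = 1/1440
(3j)²=2/99 [(5 1 4; 0 -1 1)], sign=-1
⇒ 4πI² = 10/33
I = (+1)√(10/33/(4π)) = 0.15528807

0.155288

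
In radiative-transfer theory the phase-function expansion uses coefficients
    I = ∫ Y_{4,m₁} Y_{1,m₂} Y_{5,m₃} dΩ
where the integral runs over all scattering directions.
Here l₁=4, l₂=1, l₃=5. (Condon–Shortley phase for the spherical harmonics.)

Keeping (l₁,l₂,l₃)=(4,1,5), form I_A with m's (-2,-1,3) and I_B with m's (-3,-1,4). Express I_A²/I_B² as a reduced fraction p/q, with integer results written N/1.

Shared (l₁,l₂,l₃)=(4,1,5): N and (l;000)² cancel in I_A²/I_B².
A: Δ = 0!·8!·2!/11! = 1/495; Racah Σ t=0..0: t=0:+1/2880 = 1/2880; ⇒ 3j(4 1 5; -2 -1 3)² = 28/495, sgn +1
B: Δ = 0!·8!·2!/11! = 1/495; Racah Σ t=0..0: t=0:+1/10080 = 1/10080; ⇒ 3j(4 1 5; -3 -1 4)² = 4/55, sgn -1
I_A²/I_B² = (28/495)/(4/55) = 7/9

7/9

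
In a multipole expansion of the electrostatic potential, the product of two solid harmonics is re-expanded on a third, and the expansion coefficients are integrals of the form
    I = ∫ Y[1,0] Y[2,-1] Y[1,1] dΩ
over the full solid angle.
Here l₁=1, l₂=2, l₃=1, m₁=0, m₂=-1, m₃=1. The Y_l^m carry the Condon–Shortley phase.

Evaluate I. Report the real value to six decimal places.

-0.218510

Checks pass: Σm=0; 4 even; l₃=1∈[1,3].
(2·1+1)(2·2+1)(2·1+1) = 45
Δ: 2! 0! 2! / 5! → 1/30
sum: t=1:−1/1 = -1/1
3j²(1 2 1; 0 0 0) = Δ·Π!·Σ² = 2/15  (sign +1)
sum: t=1:−1/2 = -1/2
3j²(1 2 1; 0 -1 1) = Δ·Π!·Σ² = 1/10  (sign -1)
combine: 4πI² = 45·2/15·1/10 = 3/5
take √, sign -1: I = -0.21850969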